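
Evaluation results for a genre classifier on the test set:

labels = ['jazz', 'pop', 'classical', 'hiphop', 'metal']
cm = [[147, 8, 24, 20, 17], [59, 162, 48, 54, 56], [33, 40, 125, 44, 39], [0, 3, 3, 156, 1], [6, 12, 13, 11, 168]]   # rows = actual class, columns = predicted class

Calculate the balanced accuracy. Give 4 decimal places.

0.6620

Balanced accuracy = mean of per-class recall.
  jazz: recall = 147/216 = 0.68056
  pop: recall = 162/379 = 0.42744
  classical: recall = 125/281 = 0.44484
  hiphop: recall = 156/163 = 0.95706
  metal: recall = 168/210 = 0.80000
Mean = (0.68056 + 0.42744 + 0.44484 + 0.95706 + 0.80000) / 5 = 0.6620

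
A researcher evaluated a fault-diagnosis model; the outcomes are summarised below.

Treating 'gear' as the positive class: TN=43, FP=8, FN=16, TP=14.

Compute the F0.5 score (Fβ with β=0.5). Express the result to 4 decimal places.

0.5932

Fβ = (1+β²)·TP / ((1+β²)·TP + β²·FN + FP), with β²=1/4
= 1.25·14 / (1.25·14 + 0.25·16 + 8) = 0.5932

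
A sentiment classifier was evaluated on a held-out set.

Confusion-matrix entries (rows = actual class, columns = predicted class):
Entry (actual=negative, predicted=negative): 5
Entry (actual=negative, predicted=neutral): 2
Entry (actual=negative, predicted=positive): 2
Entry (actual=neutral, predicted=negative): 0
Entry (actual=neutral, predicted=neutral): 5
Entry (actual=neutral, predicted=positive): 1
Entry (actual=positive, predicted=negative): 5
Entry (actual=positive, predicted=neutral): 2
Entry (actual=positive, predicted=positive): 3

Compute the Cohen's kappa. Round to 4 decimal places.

Observed agreement pₒ = trace/N = 13/25 = 0.52000
Expected agreement pₑ = Σ (rowᵢ·colᵢ)/N² = (9·10 + 6·9 + 10·6)/25² = 0.32640
κ = (pₒ − pₑ)/(1 − pₑ) = (0.52000 − 0.32640)/(1 − 0.32640) = 0.2874

0.2874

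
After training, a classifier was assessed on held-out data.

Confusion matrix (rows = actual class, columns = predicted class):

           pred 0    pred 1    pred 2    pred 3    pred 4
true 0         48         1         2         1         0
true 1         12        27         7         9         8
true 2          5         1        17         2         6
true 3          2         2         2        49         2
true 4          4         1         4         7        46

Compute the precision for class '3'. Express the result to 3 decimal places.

0.721

Treat '3' as positive and all other classes as negative.
precision = TP/(TP+FP).
3: TP=49, FP=1+9+2+7=19 → 49/68 = 0.7206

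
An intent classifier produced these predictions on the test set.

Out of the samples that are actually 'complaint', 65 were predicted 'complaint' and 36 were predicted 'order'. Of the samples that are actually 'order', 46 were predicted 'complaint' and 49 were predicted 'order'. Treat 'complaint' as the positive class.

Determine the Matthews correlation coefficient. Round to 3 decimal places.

MCC = (TP·TN − FP·FN) / √((TP+FP)(TP+FN)(TN+FP)(TN+FN))
Numerator = 65·49 − 46·36 = 1529
Denominator = √(111·101·95·85) = √90528825 = 9514.6637
MCC = 1529 / 9514.6637 = 0.161

0.161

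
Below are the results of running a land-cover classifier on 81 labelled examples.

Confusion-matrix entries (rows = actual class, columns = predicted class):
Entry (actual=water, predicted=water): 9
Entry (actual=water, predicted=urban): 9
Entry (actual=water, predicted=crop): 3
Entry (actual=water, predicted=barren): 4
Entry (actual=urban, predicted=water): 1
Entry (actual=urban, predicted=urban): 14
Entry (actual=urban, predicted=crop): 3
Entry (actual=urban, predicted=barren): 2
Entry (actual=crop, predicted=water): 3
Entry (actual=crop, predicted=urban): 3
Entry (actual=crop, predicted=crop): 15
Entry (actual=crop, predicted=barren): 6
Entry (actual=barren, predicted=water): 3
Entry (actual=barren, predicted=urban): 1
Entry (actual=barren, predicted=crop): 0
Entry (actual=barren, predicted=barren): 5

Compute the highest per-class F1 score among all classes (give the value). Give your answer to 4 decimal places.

0.6250

Per-class F1 score (2·TP/(2·TP+FP+FN)):
  water: TP=9, FP=1+3+3=7, FN=9+3+4=16 → 18/41 = 0.43902
  urban: TP=14, FP=9+3+1=13, FN=1+3+2=6 → 28/47 = 0.59574
  crop: TP=15, FP=3+3+0=6, FN=3+3+6=12 → 30/48 = 0.62500
  barren: TP=5, FP=4+2+6=12, FN=3+1+0=4 → 10/26 = 0.38462
Highest is class 'crop' with F1 score = 0.6250.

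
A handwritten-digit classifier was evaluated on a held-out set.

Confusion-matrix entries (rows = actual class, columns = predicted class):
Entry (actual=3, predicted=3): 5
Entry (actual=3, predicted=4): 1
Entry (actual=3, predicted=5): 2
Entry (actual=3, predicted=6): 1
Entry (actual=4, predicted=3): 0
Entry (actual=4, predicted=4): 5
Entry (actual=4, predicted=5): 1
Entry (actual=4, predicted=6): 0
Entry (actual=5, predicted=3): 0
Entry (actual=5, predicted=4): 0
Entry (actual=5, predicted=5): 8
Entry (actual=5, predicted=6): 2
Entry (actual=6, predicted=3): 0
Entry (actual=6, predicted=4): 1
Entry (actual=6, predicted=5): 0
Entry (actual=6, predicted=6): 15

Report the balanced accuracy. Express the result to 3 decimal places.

Balanced accuracy = mean of per-class recall.
  3: recall = 5/9 = 0.5556
  4: recall = 5/6 = 0.8333
  5: recall = 8/10 = 0.8000
  6: recall = 15/16 = 0.9375
Mean = (0.5556 + 0.8333 + 0.8000 + 0.9375) / 4 = 0.782

0.782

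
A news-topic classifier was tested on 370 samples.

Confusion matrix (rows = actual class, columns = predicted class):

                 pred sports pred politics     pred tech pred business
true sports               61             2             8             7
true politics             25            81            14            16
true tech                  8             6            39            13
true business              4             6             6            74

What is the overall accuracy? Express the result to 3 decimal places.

0.689

Accuracy = trace / total = (61+81+39+74=255) / 370 = 255/370 = 0.689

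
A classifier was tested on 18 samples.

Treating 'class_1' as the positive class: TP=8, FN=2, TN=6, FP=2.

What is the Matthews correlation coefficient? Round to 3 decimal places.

0.550

MCC = (TP·TN − FP·FN) / √((TP+FP)(TP+FN)(TN+FP)(TN+FN))
Numerator = 8·6 − 2·2 = 44
Denominator = √(10·10·8·8) = √6400 = 80.0000
MCC = 44 / 80.0000 = 0.550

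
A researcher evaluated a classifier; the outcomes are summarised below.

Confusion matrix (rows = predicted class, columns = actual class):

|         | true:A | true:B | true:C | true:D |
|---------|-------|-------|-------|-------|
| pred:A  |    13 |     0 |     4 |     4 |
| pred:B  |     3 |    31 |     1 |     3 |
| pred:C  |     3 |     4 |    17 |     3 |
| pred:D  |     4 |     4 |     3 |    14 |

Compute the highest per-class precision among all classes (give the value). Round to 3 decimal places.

0.816

Per-class precision (TP/(TP+FP)):
  A: TP=13, FP=0+4+4=8 → 13/21 = 0.6190
  B: TP=31, FP=3+1+3=7 → 31/38 = 0.8158
  C: TP=17, FP=3+4+3=10 → 17/27 = 0.6296
  D: TP=14, FP=4+4+3=11 → 14/25 = 0.5600
Highest is class 'B' with precision = 0.816.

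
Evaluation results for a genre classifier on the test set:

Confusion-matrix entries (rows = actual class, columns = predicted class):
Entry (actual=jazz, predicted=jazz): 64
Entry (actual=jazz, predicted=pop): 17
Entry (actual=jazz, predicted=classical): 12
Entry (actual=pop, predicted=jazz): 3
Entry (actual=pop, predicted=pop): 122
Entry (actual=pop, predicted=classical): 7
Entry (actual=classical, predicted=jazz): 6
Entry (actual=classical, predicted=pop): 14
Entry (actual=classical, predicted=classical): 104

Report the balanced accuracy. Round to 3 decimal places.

Balanced accuracy = mean of per-class recall.
  jazz: recall = 64/93 = 0.6882
  pop: recall = 122/132 = 0.9242
  classical: recall = 104/124 = 0.8387
Mean = (0.6882 + 0.9242 + 0.8387) / 3 = 0.817

0.817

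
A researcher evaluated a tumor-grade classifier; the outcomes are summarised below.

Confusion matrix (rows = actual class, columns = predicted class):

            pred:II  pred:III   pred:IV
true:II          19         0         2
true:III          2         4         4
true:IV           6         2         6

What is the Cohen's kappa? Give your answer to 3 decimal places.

Observed agreement pₒ = trace/N = 29/45 = 0.6444
Expected agreement pₑ = Σ (rowᵢ·colᵢ)/N² = (21·27 + 10·6 + 14·12)/45² = 0.3926
κ = (pₒ − pₑ)/(1 − pₑ) = (0.6444 − 0.3926)/(1 − 0.3926) = 0.415

0.415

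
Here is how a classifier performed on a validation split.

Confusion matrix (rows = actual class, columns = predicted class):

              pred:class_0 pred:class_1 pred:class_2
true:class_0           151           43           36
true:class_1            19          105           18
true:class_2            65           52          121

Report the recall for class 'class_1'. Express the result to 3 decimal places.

0.739

One-vs-rest for 'class_1': TP = diagonal; FP = other classes predicted 'class_1'; FN = 'class_1' predicted as other.
recall = TP/(TP+FN).
class_1: TP=105, FN=19+18=37 → 105/142 = 0.7394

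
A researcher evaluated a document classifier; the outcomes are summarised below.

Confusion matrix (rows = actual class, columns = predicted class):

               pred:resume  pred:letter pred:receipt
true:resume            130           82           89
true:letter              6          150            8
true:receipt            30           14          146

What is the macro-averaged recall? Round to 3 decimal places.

Per-class recall (TP/(TP+FN)):
  resume: TP=130, FN=82+89=171 → 130/301 = 0.4319
  letter: TP=150, FN=6+8=14 → 150/164 = 0.9146
  receipt: TP=146, FN=30+14=44 → 146/190 = 0.7684
Macro-recall = mean = (0.4319 + 0.9146 + 0.7684) / 3 = 0.705

0.705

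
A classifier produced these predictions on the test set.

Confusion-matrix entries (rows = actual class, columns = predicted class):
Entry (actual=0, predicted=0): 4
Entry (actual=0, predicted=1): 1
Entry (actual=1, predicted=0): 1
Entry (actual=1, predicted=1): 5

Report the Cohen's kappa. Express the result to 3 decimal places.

0.633

Observed agreement pₒ = trace/N = 9/11 = 0.8182
Expected agreement pₑ = Σ (rowᵢ·colᵢ)/N² = (5·5 + 6·6)/11² = 0.5041
κ = (pₒ − pₑ)/(1 − pₑ) = (0.8182 − 0.5041)/(1 − 0.5041) = 0.633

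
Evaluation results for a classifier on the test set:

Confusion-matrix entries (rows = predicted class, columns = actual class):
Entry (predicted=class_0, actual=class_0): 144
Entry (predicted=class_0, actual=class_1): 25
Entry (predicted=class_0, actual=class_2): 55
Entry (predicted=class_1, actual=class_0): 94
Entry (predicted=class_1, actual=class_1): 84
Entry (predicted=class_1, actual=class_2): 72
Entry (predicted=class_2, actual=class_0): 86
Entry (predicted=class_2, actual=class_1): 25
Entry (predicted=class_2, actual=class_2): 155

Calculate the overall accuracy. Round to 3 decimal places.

0.518

Accuracy = trace / total = (144+84+155=383) / 740 = 383/740 = 0.518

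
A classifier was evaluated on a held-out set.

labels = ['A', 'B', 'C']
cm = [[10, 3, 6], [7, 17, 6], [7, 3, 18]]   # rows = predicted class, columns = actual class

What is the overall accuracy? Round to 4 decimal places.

0.5844

Accuracy = trace / total = (10+17+18=45) / 77 = 45/77 = 0.5844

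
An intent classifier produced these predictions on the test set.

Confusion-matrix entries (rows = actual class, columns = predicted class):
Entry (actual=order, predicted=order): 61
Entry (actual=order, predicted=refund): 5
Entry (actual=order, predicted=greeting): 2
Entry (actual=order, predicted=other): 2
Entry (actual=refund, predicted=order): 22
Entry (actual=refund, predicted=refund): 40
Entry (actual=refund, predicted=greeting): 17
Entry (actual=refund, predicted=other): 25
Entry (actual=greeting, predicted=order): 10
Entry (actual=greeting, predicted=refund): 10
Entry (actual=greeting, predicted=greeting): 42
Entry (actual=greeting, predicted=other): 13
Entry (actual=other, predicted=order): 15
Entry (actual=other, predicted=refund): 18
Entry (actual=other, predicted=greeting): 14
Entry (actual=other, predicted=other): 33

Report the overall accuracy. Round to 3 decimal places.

0.535

Accuracy = trace / total = (61+40+42+33=176) / 329 = 176/329 = 0.535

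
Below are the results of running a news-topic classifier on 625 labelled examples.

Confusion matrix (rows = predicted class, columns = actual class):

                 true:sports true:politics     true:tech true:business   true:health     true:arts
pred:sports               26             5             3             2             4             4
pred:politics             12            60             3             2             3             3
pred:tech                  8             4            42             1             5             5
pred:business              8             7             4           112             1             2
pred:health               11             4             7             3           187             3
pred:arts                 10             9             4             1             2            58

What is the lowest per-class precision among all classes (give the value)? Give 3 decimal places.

0.591

Per-class precision (TP/(TP+FP)):
  sports: TP=26, FP=5+3+2+4+4=18 → 26/44 = 0.5909
  politics: TP=60, FP=12+3+2+3+3=23 → 60/83 = 0.7229
  tech: TP=42, FP=8+4+1+5+5=23 → 42/65 = 0.6462
  business: TP=112, FP=8+7+4+1+2=22 → 112/134 = 0.8358
  health: TP=187, FP=11+4+7+3+3=28 → 187/215 = 0.8698
  arts: TP=58, FP=10+9+4+1+2=26 → 58/84 = 0.6905
Lowest is class 'sports' with precision = 0.591.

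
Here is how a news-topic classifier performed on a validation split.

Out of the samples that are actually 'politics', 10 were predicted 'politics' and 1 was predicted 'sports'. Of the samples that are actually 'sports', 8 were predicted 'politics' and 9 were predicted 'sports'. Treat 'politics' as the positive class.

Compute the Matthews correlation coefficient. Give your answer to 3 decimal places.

MCC = (TP·TN − FP·FN) / √((TP+FP)(TP+FN)(TN+FP)(TN+FN))
Numerator = 10·9 − 8·1 = 82
Denominator = √(18·11·17·10) = √33660 = 183.4666
MCC = 82 / 183.4666 = 0.447

0.447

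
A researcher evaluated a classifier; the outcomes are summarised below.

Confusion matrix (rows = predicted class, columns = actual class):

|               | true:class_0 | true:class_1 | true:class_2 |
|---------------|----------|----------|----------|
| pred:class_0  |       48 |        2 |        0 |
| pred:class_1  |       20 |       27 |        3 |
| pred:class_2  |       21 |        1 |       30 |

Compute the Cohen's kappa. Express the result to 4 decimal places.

0.5372

Observed agreement pₒ = trace/N = 105/152 = 0.69079
Expected agreement pₑ = Σ (rowᵢ·colᵢ)/N² = (89·50 + 30·50 + 33·52)/152² = 0.33180
κ = (pₒ − pₑ)/(1 − pₑ) = (0.69079 − 0.33180)/(1 − 0.33180) = 0.5372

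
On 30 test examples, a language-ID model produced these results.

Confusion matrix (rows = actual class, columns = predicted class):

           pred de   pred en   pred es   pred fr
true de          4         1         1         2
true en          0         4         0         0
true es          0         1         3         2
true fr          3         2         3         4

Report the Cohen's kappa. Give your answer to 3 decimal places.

Observed agreement pₒ = trace/N = 15/30 = 0.5000
Expected agreement pₑ = Σ (rowᵢ·colᵢ)/N² = (8·7 + 4·8 + 6·7 + 12·8)/30² = 0.2511
κ = (pₒ − pₑ)/(1 − pₑ) = (0.5000 − 0.2511)/(1 − 0.2511) = 0.332

0.332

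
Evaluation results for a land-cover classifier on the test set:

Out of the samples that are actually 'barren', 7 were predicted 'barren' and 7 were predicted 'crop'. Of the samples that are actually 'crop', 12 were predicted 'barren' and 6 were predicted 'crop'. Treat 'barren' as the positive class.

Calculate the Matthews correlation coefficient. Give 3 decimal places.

MCC = (TP·TN − FP·FN) / √((TP+FP)(TP+FN)(TN+FP)(TN+FN))
Numerator = 7·6 − 12·7 = -42
Denominator = √(19·14·18·13) = √62244 = 249.4875
MCC = -42 / 249.4875 = -0.168

-0.168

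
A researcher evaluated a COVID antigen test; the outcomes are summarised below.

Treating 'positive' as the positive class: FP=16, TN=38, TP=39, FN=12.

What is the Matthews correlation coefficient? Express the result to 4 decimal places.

MCC = (TP·TN − FP·FN) / √((TP+FP)(TP+FN)(TN+FP)(TN+FN))
Numerator = 39·38 − 16·12 = 1290
Denominator = √(55·51·54·50) = √7573500 = 2751.9993
MCC = 1290 / 2751.9993 = 0.4688

0.4688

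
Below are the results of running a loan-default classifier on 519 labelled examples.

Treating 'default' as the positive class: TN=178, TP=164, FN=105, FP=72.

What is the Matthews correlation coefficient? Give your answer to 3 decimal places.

0.323

MCC = (TP·TN − FP·FN) / √((TP+FP)(TP+FN)(TN+FP)(TN+FN))
Numerator = 164·178 − 72·105 = 21632
Denominator = √(236·269·250·283) = √4491493000 = 67018.6019
MCC = 21632 / 67018.6019 = 0.323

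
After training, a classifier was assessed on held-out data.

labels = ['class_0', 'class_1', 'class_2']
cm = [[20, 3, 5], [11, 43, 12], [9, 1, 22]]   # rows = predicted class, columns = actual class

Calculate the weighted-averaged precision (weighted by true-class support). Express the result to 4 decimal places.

Per-class precision (TP/(TP+FP)):
  class_0: TP=20, FP=3+5=8 → 20/28 = 0.71429
  class_1: TP=43, FP=11+12=23 → 43/66 = 0.65152
  class_2: TP=22, FP=9+1=10 → 22/32 = 0.68750
Weighted-precision = Σ (supportᵢ/N)·precisionᵢ with N=126: (40/126)·0.71429 + (47/126)·0.65152 + (39/126)·0.68750 = 0.6826

0.6826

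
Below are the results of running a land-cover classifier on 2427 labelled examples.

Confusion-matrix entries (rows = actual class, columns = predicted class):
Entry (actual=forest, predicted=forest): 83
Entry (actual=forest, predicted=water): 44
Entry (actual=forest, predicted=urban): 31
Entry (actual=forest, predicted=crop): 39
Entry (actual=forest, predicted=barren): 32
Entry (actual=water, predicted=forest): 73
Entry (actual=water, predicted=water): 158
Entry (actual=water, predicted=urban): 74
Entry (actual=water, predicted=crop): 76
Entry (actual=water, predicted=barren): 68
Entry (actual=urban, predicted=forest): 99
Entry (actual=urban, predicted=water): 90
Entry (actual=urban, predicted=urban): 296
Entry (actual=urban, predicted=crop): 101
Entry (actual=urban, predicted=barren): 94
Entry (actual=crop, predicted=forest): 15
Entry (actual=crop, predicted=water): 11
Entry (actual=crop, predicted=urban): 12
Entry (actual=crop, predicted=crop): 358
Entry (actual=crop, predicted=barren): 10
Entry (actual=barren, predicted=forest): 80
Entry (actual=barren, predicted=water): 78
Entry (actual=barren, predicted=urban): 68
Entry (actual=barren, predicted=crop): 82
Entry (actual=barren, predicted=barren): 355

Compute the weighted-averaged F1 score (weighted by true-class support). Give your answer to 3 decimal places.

0.512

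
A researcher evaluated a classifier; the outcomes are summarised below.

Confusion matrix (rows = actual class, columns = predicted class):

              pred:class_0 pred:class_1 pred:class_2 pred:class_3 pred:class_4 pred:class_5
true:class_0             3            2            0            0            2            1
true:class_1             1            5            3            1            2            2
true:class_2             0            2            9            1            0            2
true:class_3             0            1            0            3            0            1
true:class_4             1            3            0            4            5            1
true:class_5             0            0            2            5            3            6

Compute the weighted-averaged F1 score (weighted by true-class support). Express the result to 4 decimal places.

Per-class F1 score (2·TP/(2·TP+FP+FN)):
  class_0: TP=3, FP=1+0+0+1+0=2, FN=2+0+0+2+1=5 → 6/13 = 0.46154
  class_1: TP=5, FP=2+2+1+3+0=8, FN=1+3+1+2+2=9 → 10/27 = 0.37037
  class_2: TP=9, FP=0+3+0+0+2=5, FN=0+2+1+0+2=5 → 18/28 = 0.64286
  class_3: TP=3, FP=0+1+1+4+5=11, FN=0+1+0+0+1=2 → 6/19 = 0.31579
  class_4: TP=5, FP=2+2+0+0+3=7, FN=1+3+0+4+1=9 → 10/26 = 0.38462
  class_5: TP=6, FP=1+2+2+1+1=7, FN=0+0+2+5+3=10 → 12/29 = 0.41379
Weighted-F1 score = Σ (supportᵢ/N)·F1 scoreᵢ with N=71: (8/71)·0.46154 + (14/71)·0.37037 + (14/71)·0.64286 + (5/71)·0.31579 + (14/71)·0.38462 + (16/71)·0.41379 = 0.4431

0.4431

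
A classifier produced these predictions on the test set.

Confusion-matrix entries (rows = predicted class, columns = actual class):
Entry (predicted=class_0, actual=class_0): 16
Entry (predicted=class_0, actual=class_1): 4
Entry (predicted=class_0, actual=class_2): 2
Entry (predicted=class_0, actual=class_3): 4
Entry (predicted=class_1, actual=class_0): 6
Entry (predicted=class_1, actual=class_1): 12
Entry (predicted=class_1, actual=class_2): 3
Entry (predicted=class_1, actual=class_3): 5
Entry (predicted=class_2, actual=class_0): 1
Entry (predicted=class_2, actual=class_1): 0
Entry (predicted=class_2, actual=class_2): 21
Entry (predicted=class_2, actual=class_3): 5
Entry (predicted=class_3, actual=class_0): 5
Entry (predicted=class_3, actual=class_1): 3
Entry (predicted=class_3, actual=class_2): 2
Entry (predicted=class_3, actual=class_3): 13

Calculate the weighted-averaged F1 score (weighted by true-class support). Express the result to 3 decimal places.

0.609

Per-class F1 score (2·TP/(2·TP+FP+FN)):
  class_0: TP=16, FP=4+2+4=10, FN=6+1+5=12 → 32/54 = 0.5926
  class_1: TP=12, FP=6+3+5=14, FN=4+0+3=7 → 24/45 = 0.5333
  class_2: TP=21, FP=1+0+5=6, FN=2+3+2=7 → 42/55 = 0.7636
  class_3: TP=13, FP=5+3+2=10, FN=4+5+5=14 → 26/50 = 0.5200
Weighted-F1 score = Σ (supportᵢ/N)·F1 scoreᵢ with N=102: (28/102)·0.5926 + (19/102)·0.5333 + (28/102)·0.7636 + (27/102)·0.5200 = 0.609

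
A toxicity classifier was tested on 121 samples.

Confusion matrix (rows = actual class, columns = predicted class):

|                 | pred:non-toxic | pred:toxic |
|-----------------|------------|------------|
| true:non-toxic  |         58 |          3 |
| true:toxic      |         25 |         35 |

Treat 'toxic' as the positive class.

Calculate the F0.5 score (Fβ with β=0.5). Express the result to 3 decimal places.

Fβ = (1+β²)·TP / ((1+β²)·TP + β²·FN + FP), with β²=1/4
= 1.25·35 / (1.25·35 + 0.25·25 + 3) = 0.825

0.825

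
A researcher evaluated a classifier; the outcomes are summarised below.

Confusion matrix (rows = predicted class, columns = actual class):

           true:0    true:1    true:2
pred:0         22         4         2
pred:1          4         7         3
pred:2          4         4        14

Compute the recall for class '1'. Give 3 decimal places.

0.467

One-vs-rest for '1': TP = diagonal; FP = other classes predicted '1'; FN = '1' predicted as other.
recall = TP/(TP+FN).
1: TP=7, FN=4+4=8 → 7/15 = 0.4667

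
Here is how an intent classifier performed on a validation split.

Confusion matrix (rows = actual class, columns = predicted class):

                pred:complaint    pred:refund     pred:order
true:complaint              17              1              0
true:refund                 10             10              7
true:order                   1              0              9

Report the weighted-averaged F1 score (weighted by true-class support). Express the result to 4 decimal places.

0.6261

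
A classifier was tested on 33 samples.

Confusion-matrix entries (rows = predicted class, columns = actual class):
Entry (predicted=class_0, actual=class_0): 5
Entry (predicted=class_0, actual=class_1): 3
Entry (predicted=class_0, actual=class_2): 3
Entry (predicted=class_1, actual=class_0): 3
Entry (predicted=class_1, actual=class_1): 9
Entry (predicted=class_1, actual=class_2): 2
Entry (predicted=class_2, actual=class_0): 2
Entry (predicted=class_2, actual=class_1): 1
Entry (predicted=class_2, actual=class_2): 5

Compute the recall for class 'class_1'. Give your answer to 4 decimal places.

One-vs-rest for 'class_1': TP = diagonal; FP = other classes predicted 'class_1'; FN = 'class_1' predicted as other.
recall = TP/(TP+FN).
class_1: TP=9, FN=3+1=4 → 9/13 = 0.69231

0.6923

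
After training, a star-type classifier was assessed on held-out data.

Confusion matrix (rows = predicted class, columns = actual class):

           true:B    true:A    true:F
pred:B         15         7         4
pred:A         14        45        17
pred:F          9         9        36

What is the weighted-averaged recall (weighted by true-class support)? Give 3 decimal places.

Per-class recall (TP/(TP+FN)):
  B: TP=15, FN=14+9=23 → 15/38 = 0.3947
  A: TP=45, FN=7+9=16 → 45/61 = 0.7377
  F: TP=36, FN=4+17=21 → 36/57 = 0.6316
Weighted-recall = Σ (supportᵢ/N)·recallᵢ with N=156: (38/156)·0.3947 + (61/156)·0.7377 + (57/156)·0.6316 = 0.615

0.615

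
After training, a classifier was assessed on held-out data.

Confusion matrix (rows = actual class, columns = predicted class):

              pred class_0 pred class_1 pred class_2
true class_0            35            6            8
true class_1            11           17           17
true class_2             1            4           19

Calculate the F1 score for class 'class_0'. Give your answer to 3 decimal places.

Treat 'class_0' as positive and all other classes as negative.
F1 score = 2·TP/(2·TP+FP+FN).
class_0: TP=35, FP=11+1=12, FN=6+8=14 → 70/96 = 0.7292

0.729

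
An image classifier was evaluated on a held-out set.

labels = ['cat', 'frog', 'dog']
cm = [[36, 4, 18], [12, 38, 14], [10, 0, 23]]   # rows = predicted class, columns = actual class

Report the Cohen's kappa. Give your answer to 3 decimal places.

Observed agreement pₒ = trace/N = 97/155 = 0.6258
Expected agreement pₑ = Σ (rowᵢ·colᵢ)/N² = (58·58 + 42·64 + 55·33)/155² = 0.3275
κ = (pₒ − pₑ)/(1 − pₑ) = (0.6258 − 0.3275)/(1 − 0.3275) = 0.444

0.444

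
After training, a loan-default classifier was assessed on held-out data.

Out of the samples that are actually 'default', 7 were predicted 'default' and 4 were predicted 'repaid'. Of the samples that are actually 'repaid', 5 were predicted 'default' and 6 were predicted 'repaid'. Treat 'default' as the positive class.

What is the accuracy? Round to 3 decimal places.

Accuracy = (TP+TN)/N = (7+6)/22 = 0.591

0.591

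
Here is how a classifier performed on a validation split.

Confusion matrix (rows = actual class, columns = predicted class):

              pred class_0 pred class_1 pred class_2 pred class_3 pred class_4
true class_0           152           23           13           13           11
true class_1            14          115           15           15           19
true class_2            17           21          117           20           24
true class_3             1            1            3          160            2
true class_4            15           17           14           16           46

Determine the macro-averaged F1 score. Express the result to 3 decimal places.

0.658

Per-class F1 score (2·TP/(2·TP+FP+FN)):
  class_0: TP=152, FP=14+17+1+15=47, FN=23+13+13+11=60 → 304/411 = 0.7397
  class_1: TP=115, FP=23+21+1+17=62, FN=14+15+15+19=63 → 230/355 = 0.6479
  class_2: TP=117, FP=13+15+3+14=45, FN=17+21+20+24=82 → 234/361 = 0.6482
  class_3: TP=160, FP=13+15+20+16=64, FN=1+1+3+2=7 → 320/391 = 0.8184
  class_4: TP=46, FP=11+19+24+2=56, FN=15+17+14+16=62 → 92/210 = 0.4381
Macro-F1 score = mean = (0.7397 + 0.6479 + 0.6482 + 0.8184 + 0.4381) / 5 = 0.658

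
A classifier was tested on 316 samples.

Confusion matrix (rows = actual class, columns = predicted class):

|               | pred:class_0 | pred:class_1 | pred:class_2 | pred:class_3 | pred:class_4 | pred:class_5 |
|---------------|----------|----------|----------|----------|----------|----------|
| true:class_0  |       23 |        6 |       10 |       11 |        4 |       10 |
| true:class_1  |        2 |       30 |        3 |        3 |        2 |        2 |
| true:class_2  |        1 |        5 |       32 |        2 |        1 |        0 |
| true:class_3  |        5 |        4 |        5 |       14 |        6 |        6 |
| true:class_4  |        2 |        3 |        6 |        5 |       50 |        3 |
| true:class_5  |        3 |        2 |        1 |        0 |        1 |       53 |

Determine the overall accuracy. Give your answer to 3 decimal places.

Accuracy = trace / total = (23+30+32+14+50+53=202) / 316 = 202/316 = 0.639

0.639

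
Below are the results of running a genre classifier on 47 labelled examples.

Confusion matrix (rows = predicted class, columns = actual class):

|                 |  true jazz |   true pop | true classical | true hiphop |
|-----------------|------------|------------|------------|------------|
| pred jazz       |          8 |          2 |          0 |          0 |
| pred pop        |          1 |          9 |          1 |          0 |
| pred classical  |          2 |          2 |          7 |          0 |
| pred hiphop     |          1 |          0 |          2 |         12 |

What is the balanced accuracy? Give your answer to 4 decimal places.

Balanced accuracy = mean of per-class recall.
  jazz: recall = 8/12 = 0.66667
  pop: recall = 9/13 = 0.69231
  classical: recall = 7/10 = 0.70000
  hiphop: recall = 12/12 = 1.00000
Mean = (0.66667 + 0.69231 + 0.70000 + 1.00000) / 4 = 0.7647

0.7647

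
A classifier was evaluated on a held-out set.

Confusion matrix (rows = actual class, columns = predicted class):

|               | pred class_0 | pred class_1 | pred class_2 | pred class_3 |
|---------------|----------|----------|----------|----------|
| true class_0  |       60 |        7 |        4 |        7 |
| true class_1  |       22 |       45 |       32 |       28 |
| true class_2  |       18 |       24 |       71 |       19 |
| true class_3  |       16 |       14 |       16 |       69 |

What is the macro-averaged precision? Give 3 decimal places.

Per-class precision (TP/(TP+FP)):
  class_0: TP=60, FP=22+18+16=56 → 60/116 = 0.5172
  class_1: TP=45, FP=7+24+14=45 → 45/90 = 0.5000
  class_2: TP=71, FP=4+32+16=52 → 71/123 = 0.5772
  class_3: TP=69, FP=7+28+19=54 → 69/123 = 0.5610
Macro-precision = mean = (0.5172 + 0.5000 + 0.5772 + 0.5610) / 4 = 0.539

0.539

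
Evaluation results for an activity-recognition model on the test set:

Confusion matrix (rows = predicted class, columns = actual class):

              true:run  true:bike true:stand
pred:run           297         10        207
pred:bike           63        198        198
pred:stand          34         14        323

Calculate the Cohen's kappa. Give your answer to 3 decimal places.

Observed agreement pₒ = trace/N = 818/1344 = 0.6086
Expected agreement pₑ = Σ (rowᵢ·colᵢ)/N² = (394·514 + 222·459 + 728·371)/1344² = 0.3180
κ = (pₒ − pₑ)/(1 − pₑ) = (0.6086 − 0.3180)/(1 − 0.3180) = 0.426

0.426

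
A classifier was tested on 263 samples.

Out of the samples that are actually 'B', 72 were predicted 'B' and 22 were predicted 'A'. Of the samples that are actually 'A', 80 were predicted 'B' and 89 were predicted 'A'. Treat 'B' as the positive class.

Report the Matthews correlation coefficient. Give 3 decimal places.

MCC = (TP·TN − FP·FN) / √((TP+FP)(TP+FN)(TN+FP)(TN+FN))
Numerator = 72·89 − 80·22 = 4648
Denominator = √(152·94·169·111) = √268028592 = 16371.5788
MCC = 4648 / 16371.5788 = 0.284

0.284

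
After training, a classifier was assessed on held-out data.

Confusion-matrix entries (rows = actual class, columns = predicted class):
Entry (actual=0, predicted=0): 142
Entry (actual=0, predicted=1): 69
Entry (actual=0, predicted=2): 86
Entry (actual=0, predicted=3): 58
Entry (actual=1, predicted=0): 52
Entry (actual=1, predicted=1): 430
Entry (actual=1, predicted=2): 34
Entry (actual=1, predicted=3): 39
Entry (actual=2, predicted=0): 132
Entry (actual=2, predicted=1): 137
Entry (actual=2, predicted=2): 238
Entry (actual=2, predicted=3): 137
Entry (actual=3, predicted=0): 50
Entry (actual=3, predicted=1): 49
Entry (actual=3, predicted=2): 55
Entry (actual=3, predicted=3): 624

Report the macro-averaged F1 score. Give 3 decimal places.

Per-class F1 score (2·TP/(2·TP+FP+FN)):
  0: TP=142, FP=52+132+50=234, FN=69+86+58=213 → 284/731 = 0.3885
  1: TP=430, FP=69+137+49=255, FN=52+34+39=125 → 860/1240 = 0.6935
  2: TP=238, FP=86+34+55=175, FN=132+137+137=406 → 476/1057 = 0.4503
  3: TP=624, FP=58+39+137=234, FN=50+49+55=154 → 1248/1636 = 0.7628
Macro-F1 score = mean = (0.3885 + 0.6935 + 0.4503 + 0.7628) / 4 = 0.574

0.574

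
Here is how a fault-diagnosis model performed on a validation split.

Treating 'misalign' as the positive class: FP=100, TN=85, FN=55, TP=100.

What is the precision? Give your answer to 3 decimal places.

0.500

Precision = TP/(TP+FP) = 100/(100+100) = 100/200 = 0.500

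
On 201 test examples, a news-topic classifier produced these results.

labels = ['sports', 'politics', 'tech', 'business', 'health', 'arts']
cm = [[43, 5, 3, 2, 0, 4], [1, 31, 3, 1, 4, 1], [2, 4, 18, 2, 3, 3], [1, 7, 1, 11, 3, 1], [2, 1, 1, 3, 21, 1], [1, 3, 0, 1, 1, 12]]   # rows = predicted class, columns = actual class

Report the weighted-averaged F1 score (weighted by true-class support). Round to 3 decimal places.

Per-class F1 score (2·TP/(2·TP+FP+FN)):
  sports: TP=43, FP=5+3+2+0+4=14, FN=1+2+1+2+1=7 → 86/107 = 0.8037
  politics: TP=31, FP=1+3+1+4+1=10, FN=5+4+7+1+3=20 → 62/92 = 0.6739
  tech: TP=18, FP=2+4+2+3+3=14, FN=3+3+1+1+0=8 → 36/58 = 0.6207
  business: TP=11, FP=1+7+1+3+1=13, FN=2+1+2+3+1=9 → 22/44 = 0.5000
  health: TP=21, FP=2+1+1+3+1=8, FN=0+4+3+3+1=11 → 42/61 = 0.6885
  arts: TP=12, FP=1+3+0+1+1=6, FN=4+1+3+1+1=10 → 24/40 = 0.6000
Weighted-F1 score = Σ (supportᵢ/N)·F1 scoreᵢ with N=201: (50/201)·0.8037 + (51/201)·0.6739 + (26/201)·0.6207 + (20/201)·0.5000 + (32/201)·0.6885 + (22/201)·0.6000 = 0.676

0.676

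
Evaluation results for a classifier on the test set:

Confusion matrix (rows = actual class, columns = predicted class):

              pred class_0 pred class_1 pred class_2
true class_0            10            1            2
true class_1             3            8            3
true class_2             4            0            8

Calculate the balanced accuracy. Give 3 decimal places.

0.669

Balanced accuracy = mean of per-class recall.
  class_0: recall = 10/13 = 0.7692
  class_1: recall = 8/14 = 0.5714
  class_2: recall = 8/12 = 0.6667
Mean = (0.7692 + 0.5714 + 0.6667) / 3 = 0.669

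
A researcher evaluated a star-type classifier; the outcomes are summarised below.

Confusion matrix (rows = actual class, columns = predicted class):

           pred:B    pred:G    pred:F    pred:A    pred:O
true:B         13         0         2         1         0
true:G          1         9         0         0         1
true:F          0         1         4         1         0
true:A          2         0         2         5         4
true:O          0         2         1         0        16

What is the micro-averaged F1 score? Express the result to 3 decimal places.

0.723

Micro-averaging pools counts across classes: ΣTP=47, ΣFP=18, ΣFN=18.
Micro-F1 score = 2·TP/(2·TP+FP+FN) on pooled counts = 0.723 (equals overall accuracy in single-label multiclass).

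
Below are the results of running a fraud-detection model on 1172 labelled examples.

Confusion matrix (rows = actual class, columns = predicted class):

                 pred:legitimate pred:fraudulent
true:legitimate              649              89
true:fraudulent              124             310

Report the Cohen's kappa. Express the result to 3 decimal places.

0.604

Observed agreement pₒ = trace/N = 959/1172 = 0.8183
Expected agreement pₑ = Σ (rowᵢ·colᵢ)/N² = (738·773 + 434·399)/1172² = 0.5414
κ = (pₒ − pₑ)/(1 − pₑ) = (0.8183 − 0.5414)/(1 − 0.5414) = 0.604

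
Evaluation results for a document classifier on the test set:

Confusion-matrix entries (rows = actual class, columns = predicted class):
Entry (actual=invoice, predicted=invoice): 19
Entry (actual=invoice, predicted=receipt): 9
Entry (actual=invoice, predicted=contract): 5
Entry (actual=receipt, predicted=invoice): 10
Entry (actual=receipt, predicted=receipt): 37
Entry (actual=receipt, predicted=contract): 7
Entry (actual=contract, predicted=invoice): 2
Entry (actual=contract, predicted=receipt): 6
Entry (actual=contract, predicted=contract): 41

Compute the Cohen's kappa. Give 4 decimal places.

0.5605

Observed agreement pₒ = trace/N = 97/136 = 0.71324
Expected agreement pₑ = Σ (rowᵢ·colᵢ)/N² = (33·31 + 54·52 + 49·53)/136² = 0.34753
κ = (pₒ − pₑ)/(1 − pₑ) = (0.71324 − 0.34753)/(1 − 0.34753) = 0.5605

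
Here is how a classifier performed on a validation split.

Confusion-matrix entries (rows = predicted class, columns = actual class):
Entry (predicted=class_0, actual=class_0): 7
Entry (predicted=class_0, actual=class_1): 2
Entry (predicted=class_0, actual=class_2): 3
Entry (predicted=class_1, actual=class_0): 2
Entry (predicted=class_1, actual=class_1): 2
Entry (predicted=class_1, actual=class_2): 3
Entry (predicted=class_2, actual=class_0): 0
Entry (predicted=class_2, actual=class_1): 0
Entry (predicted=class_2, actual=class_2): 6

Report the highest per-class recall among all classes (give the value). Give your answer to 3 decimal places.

0.778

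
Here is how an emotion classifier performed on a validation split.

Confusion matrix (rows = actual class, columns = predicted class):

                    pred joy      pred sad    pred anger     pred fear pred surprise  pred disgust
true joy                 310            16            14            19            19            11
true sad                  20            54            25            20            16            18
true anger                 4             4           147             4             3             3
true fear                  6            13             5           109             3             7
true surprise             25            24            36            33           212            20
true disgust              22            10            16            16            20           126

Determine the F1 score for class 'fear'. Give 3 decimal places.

0.634

Take TP from the diagonal, FP from the rest of the 'fear' prediction marginal, FN from the rest of the 'fear' actual marginal.
F1 score = 2·TP/(2·TP+FP+FN).
fear: TP=109, FP=19+20+4+33+16=92, FN=6+13+5+3+7=34 → 218/344 = 0.6337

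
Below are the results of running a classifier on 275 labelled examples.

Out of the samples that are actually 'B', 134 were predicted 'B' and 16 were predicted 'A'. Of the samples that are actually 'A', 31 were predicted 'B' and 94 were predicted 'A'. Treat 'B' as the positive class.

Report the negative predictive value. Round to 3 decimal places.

0.855

NPV = TN/(TN+FN) = 94/(94+16) = 0.855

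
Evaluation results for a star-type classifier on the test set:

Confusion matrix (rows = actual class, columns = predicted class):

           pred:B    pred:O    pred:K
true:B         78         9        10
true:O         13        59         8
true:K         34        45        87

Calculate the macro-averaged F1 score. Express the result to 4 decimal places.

Per-class F1 score (2·TP/(2·TP+FP+FN)):
  B: TP=78, FP=13+34=47, FN=9+10=19 → 156/222 = 0.70270
  O: TP=59, FP=9+45=54, FN=13+8=21 → 118/193 = 0.61140
  K: TP=87, FP=10+8=18, FN=34+45=79 → 174/271 = 0.64207
Macro-F1 score = mean = (0.70270 + 0.61140 + 0.64207) / 3 = 0.6521

0.6521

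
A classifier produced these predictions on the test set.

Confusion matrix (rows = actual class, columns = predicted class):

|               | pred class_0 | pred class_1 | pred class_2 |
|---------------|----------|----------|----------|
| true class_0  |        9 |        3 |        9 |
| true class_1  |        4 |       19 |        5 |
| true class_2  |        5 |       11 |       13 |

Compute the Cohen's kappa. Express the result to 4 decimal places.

0.2783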